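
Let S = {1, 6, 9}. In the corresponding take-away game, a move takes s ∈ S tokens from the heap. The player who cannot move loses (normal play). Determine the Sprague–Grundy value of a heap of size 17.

0

n :  0  1  2  3  4  5  6  7  8  9 10 11 12 13 14 15 16 17
G :  0  1  0  1  0  1  2  0  1  2  3  2  0  1  0  1  2  0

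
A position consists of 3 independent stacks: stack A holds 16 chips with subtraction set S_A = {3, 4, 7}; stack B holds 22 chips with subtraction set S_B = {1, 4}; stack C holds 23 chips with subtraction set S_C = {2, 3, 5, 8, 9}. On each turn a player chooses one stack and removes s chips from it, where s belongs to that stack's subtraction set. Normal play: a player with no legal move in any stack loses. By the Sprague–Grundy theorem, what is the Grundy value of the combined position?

Stack A, S = {3, 4, 7}:
n :  0  1  2  3  4  5  6  7  8  9 10 11 12 13 14 15 16
G :  0  0  0  1  1  1  2  2  2  3  0  0  0  1  1  1  2
G_A(16) = 2.
Stack B, S = {1, 4}:
G(0) = 0
G(1) = mex{0} = 1
G(2) = mex{1} = 0
G(3) = mex{0} = 1
G(4) = mex{1,0} = 2
G(5) = mex{2,1} = 0
G(6) = mex{0,0} = 1
G(7) = mex{1,1} = 0
G(8) = mex{0,2} = 1
G(9) = mex{1,0} = 2
G(10) = mex{2,1} = 0
G(11) = mex{0,0} = 1
G(12) = mex{1,1} = 0
G(13) = mex{0,2} = 1
G(14) = mex{1,0} = 2
G(15) = mex{2,1} = 0
G(16) = mex{0,0} = 1
G(17) = mex{1,1} = 0
G(18) = mex{0,2} = 1
G(19) = mex{1,0} = 2
G(20) = mex{2,1} = 0
G(21) = mex{0,0} = 1
G(22) = mex{1,1} = 0
G_B(22) = 0.
Stack C, S = {2, 3, 5, 8, 9}:
G(0) = 0
G(1) = mex{} = 0
G(2) = mex{0} = 1
G(3) = mex{0,0} = 1
G(4) = mex{1,0} = 2
G(5) = mex{1,1,0} = 2
G(6) = mex{2,1,0} = 3
G(7) = mex{2,2,1} = 0
G(8) = mex{3,2,1,0} = 4
G(9) = mex{0,3,2,0,0} = 1
G(10) = mex{4,0,2,1,0} = 3
G(11) = mex{1,4,3,1,1} = 0
G(12) = mex{3,1,0,2,1} = 4
G(13) = mex{0,3,4,2,2} = 1
G(14) = mex{4,0,1,3,2} = 5
G(15) = mex{1,4,3,0,3} = 2
G(16) = mex{5,1,0,4,0} = 2
G(17) = mex{2,5,4,1,4} = 0
G(18) = mex{2,2,1,3,1} = 0
G(19) = mex{0,2,5,0,3} = 1
G(20) = mex{0,0,2,4,0} = 1
G(21) = mex{1,0,2,1,4} = 3
G(22) = mex{1,1,0,5,1} = 2
G(23) = mex{3,1,0,2,5} = 4
G_C(23) = 4.
Combined Grundy value = 2 ⊕ 0 ⊕ 4 = 6.

6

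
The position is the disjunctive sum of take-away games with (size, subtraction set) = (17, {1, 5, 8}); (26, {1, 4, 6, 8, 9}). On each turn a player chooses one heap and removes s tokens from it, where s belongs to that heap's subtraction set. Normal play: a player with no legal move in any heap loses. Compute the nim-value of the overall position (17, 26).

2

Heap A, S = {1, 5, 8}:
G(0) = 0
G(1) = mex{0} = 1
G(2) = mex{1} = 0
G(3) = mex{0} = 1
G(4) = mex{1} = 0
G(5) = mex{0,0} = 1
G(6) = mex{1,1} = 0
G(7) = mex{0,0} = 1
G(8) = mex{1,1,0} = 2
G(9) = mex{2,0,1} = 3
G(10) = mex{3,1,0} = 2
G(11) = mex{2,0,1} = 3
G(12) = mex{3,1,0} = 2
G(13) = mex{2,2,1} = 0
G(14) = mex{0,3,0} = 1
G(15) = mex{1,2,1} = 0
G(16) = mex{0,3,2} = 1
G(17) = mex{1,2,3} = 0
G_A(17) = 0.
Heap B, S = {1, 4, 6, 8, 9}:
G(0) = 0
G(1) = mex{0} = 1
G(2) = mex{1} = 0
G(3) = mex{0} = 1
G(4) = mex{1,0} = 2
G(5) = mex{2,1} = 0
G(6) = mex{0,0,0} = 1
G(7) = mex{1,1,1} = 0
G(8) = mex{0,2,0,0} = 1
G(9) = mex{1,0,1,1,0} = 2
G(10) = mex{2,1,2,0,1} = 3
G(11) = mex{3,0,0,1,0} = 2
G(12) = mex{2,1,1,2,1} = 0
G(13) = mex{0,2,0,0,2} = 1
G(14) = mex{1,3,1,1,0} = 2
G(15) = mex{2,2,2,0,1} = 3
G(16) = mex{3,0,3,1,0} = 2
G(17) = mex{2,1,2,2,1} = 0
G(18) = mex{0,2,0,3,2} = 1
G(19) = mex{1,3,1,2,3} = 0
G(20) = mex{0,2,2,0,2} = 1
G(21) = mex{1,0,3,1,0} = 2
G(22) = mex{2,1,2,2,1} = 0
G(23) = mex{0,0,0,3,2} = 1
G(24) = mex{1,1,1,2,3} = 0
G(25) = mex{0,2,0,0,2} = 1
G(26) = mex{1,0,1,1,0} = 2
G_B(26) = 2.
Combined Grundy value = 0 ⊕ 2 = 2.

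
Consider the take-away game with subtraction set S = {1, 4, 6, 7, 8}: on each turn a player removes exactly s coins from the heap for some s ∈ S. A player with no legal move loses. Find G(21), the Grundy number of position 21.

2

G(0) = 0
G(1) = mex{0} = 1
G(2) = mex{1} = 0
G(3) = mex{0} = 1
G(4) = mex{1,0} = 2
G(5) = mex{2,1} = 0
G(6) = mex{0,0,0} = 1
G(7) = mex{1,1,1,0} = 2
G(8) = mex{2,2,0,1,0} = 3
G(9) = mex{3,0,1,0,1} = 2
G(10) = mex{2,1,2,1,0} = 3
G(11) = mex{3,2,0,2,1} = 4
G(12) = mex{4,3,1,0,2} = 5
G(13) = mex{5,2,2,1,0} = 3
G(14) = mex{3,3,3,2,1} = 0
G(15) = mex{0,4,2,3,2} = 1
G(16) = mex{1,5,3,2,3} = 0
G(17) = mex{0,3,4,3,2} = 1
G(18) = mex{1,0,5,4,3} = 2
G(19) = mex{2,1,3,5,4} = 0
G(20) = mex{0,0,0,3,5} = 1
G(21) = mex{1,1,1,0,3} = 2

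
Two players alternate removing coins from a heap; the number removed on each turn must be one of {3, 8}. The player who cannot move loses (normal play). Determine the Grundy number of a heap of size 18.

n :  0  1  2  3  4  5  6  7  8  9 10 11 12 13 14 15 16 17 18
G :  0  0  0  1  1  1  0  0  2  1  1  0  0  0  1  1  1  0  0

0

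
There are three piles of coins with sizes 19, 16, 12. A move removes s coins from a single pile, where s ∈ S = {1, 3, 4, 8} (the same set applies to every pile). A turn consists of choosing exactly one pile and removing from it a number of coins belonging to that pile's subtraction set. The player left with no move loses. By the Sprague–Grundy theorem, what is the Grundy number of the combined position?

All piles use S = {1, 3, 4, 8}:
n :  0  1  2  3  4  5  6  7  8  9 10 11 12 13 14 15 16 17 18 19
G :  0  1  0  1  2  3  2  0  1  0  1  2  3  2  0  1  0  1  2  3
Pile A: G(19) = 3.
Pile B: G(16) = 0.
Pile C: G(12) = 3.
Combined Grundy value = 3 ⊕ 0 ⊕ 3 = 0.

0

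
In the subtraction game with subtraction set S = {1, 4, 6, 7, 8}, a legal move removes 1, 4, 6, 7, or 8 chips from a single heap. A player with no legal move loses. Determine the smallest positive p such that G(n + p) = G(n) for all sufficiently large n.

14

G(0) = 0
G(1) = mex{0} = 1
G(2) = mex{1} = 0
G(3) = mex{0} = 1
G(4) = mex{1,0} = 2
G(5) = mex{2,1} = 0
G(6) = mex{0,0,0} = 1
G(7) = mex{1,1,1,0} = 2
G(8) = mex{2,2,0,1,0} = 3
G(9) = mex{3,0,1,0,1} = 2
G(10) = mex{2,1,2,1,0} = 3
G(11) = mex{3,2,0,2,1} = 4
G(12) = mex{4,3,1,0,2} = 5
G(13) = mex{5,2,2,1,0} = 3
G(14) = mex{3,3,3,2,1} = 0
G(15) = mex{0,4,2,3,2} = 1
G(16) = mex{1,5,3,2,3} = 0
G(17) = mex{0,3,4,3,2} = 1
G(18) = mex{1,0,5,4,3} = 2
G(19) = mex{2,1,3,5,4} = 0
G(20) = mex{0,0,0,3,5} = 1
G(21) = mex{1,1,1,0,3} = 2
G(22) = mex{2,2,0,1,0} = 3
G(23) = mex{3,0,1,0,1} = 2
G(24) = mex{2,1,2,1,0} = 3
G(25) = mex{3,2,0,2,1} = 4
G(26) = mex{4,3,1,0,2} = 5
G(27) = mex{5,2,2,1,0} = 3
G(28) = mex{3,3,3,2,1} = 0
G(29) = mex{0,4,2,3,2} = 1
G(n+14) = G(n) holds for n = 0,…,7 (a full window of length max(S) = 8), so the sequence is purely periodic with period 14.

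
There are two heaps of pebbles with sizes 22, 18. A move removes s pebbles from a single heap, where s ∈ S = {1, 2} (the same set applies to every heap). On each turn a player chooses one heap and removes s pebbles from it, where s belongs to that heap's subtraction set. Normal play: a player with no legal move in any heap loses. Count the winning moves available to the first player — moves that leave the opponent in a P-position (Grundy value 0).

2

All heaps use S = {1, 2}:
n :  0  1  2  3  4  5  6  7  8  9 10 11 12 13 14 15 16 17 18 19 20 21 22
G :  0  1  2  0  1  2  0  1  2  0  1  2  0  1  2  0  1  2  0  1  2  0  1
Heap A: G(22) = 1.
Heap B: G(18) = 0.
Combined Grundy value = 1 ⊕ 0 = 1.
A winning move leaves total XOR = 0, i.e. changes one component's Grundy value g to g ⊕ X where X is the current total.
Heap A: need g' = 1⊕1 = 0. Options: 22−1→G=0, 22−2→G=2. Hits: 1.
Heap B: need g' = 0⊕1 = 1. Options: 18−1→G=2, 18−2→G=1. Hits: 1.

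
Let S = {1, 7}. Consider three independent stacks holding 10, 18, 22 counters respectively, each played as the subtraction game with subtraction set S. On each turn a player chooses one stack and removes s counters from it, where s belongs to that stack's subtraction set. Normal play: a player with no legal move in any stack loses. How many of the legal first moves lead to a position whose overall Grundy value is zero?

0

All stacks use S = {1, 7}:
n :  0  1  2  3  4  5  6  7  8  9 10 11 12 13 14 15 16 17 18 19 20 21 22
G :  0  1  0  1  0  1  0  1  0  1  0  1  0  1  0  1  0  1  0  1  0  1  0
Stack A: G(10) = 0.
Stack B: G(18) = 0.
Stack C: G(22) = 0.
Combined Grundy value = 0 ⊕ 0 ⊕ 0 = 0.
A winning move leaves total XOR = 0, i.e. changes one component's Grundy value g to g ⊕ X where X is the current total.
Stack A: target g' = 0⊕0 = 0, but every legal move changes the Grundy value (mex property), so 0 moves.
Stack B: target g' = 0⊕0 = 0, but every legal move changes the Grundy value (mex property), so 0 moves.
Stack C: target g' = 0⊕0 = 0, but every legal move changes the Grundy value (mex property), so 0 moves.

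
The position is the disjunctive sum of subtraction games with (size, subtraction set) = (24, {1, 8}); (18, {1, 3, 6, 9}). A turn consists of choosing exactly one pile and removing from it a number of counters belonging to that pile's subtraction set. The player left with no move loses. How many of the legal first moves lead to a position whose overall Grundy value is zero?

Pile A, S = {1, 8}:
G(0) = 0
G(1) = mex{0} = 1
G(2) = mex{1} = 0
G(3) = mex{0} = 1
G(4) = mex{1} = 0
G(5) = mex{0} = 1
G(6) = mex{1} = 0
G(7) = mex{0} = 1
G(8) = mex{1,0} = 2
G(9) = mex{2,1} = 0
G(10) = mex{0,0} = 1
G(11) = mex{1,1} = 0
G(12) = mex{0,0} = 1
G(13) = mex{1,1} = 0
G(14) = mex{0,0} = 1
G(15) = mex{1,1} = 0
G(16) = mex{0,2} = 1
G(17) = mex{1,0} = 2
G(18) = mex{2,1} = 0
G(19) = mex{0,0} = 1
G(20) = mex{1,1} = 0
G(21) = mex{0,0} = 1
G(22) = mex{1,1} = 0
G(23) = mex{0,0} = 1
G(24) = mex{1,1} = 0
G_A(24) = 0.
Pile B, S = {1, 3, 6, 9}:
n :  0  1  2  3  4  5  6  7  8  9 10 11 12 13 14 15 16 17 18
G :  0  1  0  1  0  1  2  3  2  3  2  3  0  1  0  1  0  1  2
G_B(18) = 2.
Combined Grundy value = 0 ⊕ 2 = 2.
A winning move leaves total XOR = 0, i.e. changes one component's Grundy value g to g ⊕ X where X is the current total.
Pile A: need g' = 0⊕2 = 2. Options: 24−1→G=1, 24−8→G=1. Hits: 0.
Pile B: need g' = 2⊕2 = 0. Options: 18−1→G=1, 18−3→G=1, 18−6→G=0, 18−9→G=3. Hits: 1.

1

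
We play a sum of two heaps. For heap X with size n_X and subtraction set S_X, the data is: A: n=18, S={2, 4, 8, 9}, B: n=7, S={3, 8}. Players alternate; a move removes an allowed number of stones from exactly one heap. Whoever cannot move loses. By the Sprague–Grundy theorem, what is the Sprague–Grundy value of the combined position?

0

Heap A, S = {2, 4, 8, 9}:
n :  0  1  2  3  4  5  6  7  8  9 10 11 12 13 14 15 16 17 18
G :  0  0  1  1  2  2  0  0  1  1  2  2  0  0  1  1  2  2  0
G_A(18) = 0.
Heap B, S = {3, 8}:
n : 0 1 2 3 4 5 6 7
G : 0 0 0 1 1 1 0 0
G_B(7) = 0.
Combined Grundy value = 0 ⊕ 0 = 0.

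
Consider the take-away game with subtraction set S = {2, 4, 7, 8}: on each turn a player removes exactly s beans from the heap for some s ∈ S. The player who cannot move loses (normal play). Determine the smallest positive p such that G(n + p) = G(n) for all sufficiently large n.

G(0) = 0
G(1) = mex{} = 0
G(2) = mex{0} = 1
G(3) = mex{0} = 1
G(4) = mex{1,0} = 2
G(5) = mex{1,0} = 2
G(6) = mex{2,1} = 0
G(7) = mex{2,1,0} = 3
G(8) = mex{0,2,0,0} = 1
G(9) = mex{3,2,1,0} = 4
G(10) = mex{1,0,1,1} = 2
G(11) = mex{4,3,2,1} = 0
G(12) = mex{2,1,2,2} = 0
G(13) = mex{0,4,0,2} = 1
G(14) = mex{0,2,3,0} = 1
G(15) = mex{1,0,1,3} = 2
G(16) = mex{1,0,4,1} = 2
G(17) = mex{2,1,2,4} = 0
G(18) = mex{2,1,0,2} = 3
G(19) = mex{0,2,0,0} = 1
G(20) = mex{3,2,1,0} = 4
G(21) = mex{1,0,1,1} = 2
G(22) = mex{4,3,2,1} = 0
G(23) = mex{2,1,2,2} = 0
G(n+11) = G(n) holds for n = 0,…,7 (a full window of length max(S) = 8), so the sequence is purely periodic with period 11.

11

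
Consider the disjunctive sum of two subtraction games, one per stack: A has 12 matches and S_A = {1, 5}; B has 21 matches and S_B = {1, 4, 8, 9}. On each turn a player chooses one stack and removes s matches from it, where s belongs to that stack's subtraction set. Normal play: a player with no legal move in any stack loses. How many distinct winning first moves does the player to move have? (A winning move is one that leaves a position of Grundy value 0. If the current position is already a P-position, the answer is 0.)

2

Stack A, S = {1, 5}:
G(0) = 0
G(1) = mex{0} = 1
G(2) = mex{1} = 0
G(3) = mex{0} = 1
G(4) = mex{1} = 0
G(5) = mex{0,0} = 1
G(6) = mex{1,1} = 0
G(7) = mex{0,0} = 1
G(8) = mex{1,1} = 0
G(9) = mex{0,0} = 1
G(10) = mex{1,1} = 0
G(11) = mex{0,0} = 1
G(12) = mex{1,1} = 0
G_A(12) = 0.
Stack B, S = {1, 4, 8, 9}:
n :  0  1  2  3  4  5  6  7  8  9 10 11 12 13 14 15 16 17 18 19 20 21
G :  0  1  0  1  2  0  1  0  1  2  3  2  0  1  2  3  2  0  1  0  1  2
G_B(21) = 2.
Combined Grundy value = 0 ⊕ 2 = 2.
A winning move leaves total XOR = 0, i.e. changes one component's Grundy value g to g ⊕ X where X is the current total.
Stack A: need g' = 0⊕2 = 2. Options: 12−1→G=1, 12−5→G=1. Hits: 0.
Stack B: need g' = 2⊕2 = 0. Options: 21−1→G=1, 21−4→G=0, 21−8→G=1, 21−9→G=0. Hits: 2.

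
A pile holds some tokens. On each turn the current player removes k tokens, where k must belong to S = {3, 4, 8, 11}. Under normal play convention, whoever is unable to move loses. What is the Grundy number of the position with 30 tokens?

0

G(0) = 0
G(1) = mex{} = 0
G(2) = mex{} = 0
G(3) = mex{0} = 1
G(4) = mex{0,0} = 1
G(5) = mex{0,0} = 1
G(6) = mex{1,0} = 2
G(7) = mex{1,1} = 0
G(8) = mex{1,1,0} = 2
G(9) = mex{2,1,0} = 3
G(10) = mex{0,2,0} = 1
G(11) = mex{2,0,1,0} = 3
G(12) = mex{3,2,1,0} = 4
G(13) = mex{1,3,1,0} = 2
G(14) = mex{3,1,2,1} = 0
G(15) = mex{4,3,0,1} = 2
G(16) = mex{2,4,2,1} = 0
G(17) = mex{0,2,3,2} = 1
G(18) = mex{2,0,1,0} = 3
G(19) = mex{0,2,3,2} = 1
G(20) = mex{1,0,4,3} = 2
G(21) = mex{3,1,2,1} = 0
G(22) = mex{1,3,0,3} = 2
G(23) = mex{2,1,2,4} = 0
G(24) = mex{0,2,0,2} = 1
G(25) = mex{2,0,1,0} = 3
G(26) = mex{0,2,3,2} = 1
G(27) = mex{1,0,1,0} = 2
G(28) = mex{3,1,2,1} = 0
G(29) = mex{1,3,0,3} = 2
G(30) = mex{2,1,2,1} = 0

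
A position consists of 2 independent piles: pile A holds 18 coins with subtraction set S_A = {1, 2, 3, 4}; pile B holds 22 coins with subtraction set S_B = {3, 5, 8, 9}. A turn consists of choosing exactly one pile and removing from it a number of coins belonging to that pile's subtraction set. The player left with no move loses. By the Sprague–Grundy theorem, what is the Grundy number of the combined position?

Pile A, S = {1, 2, 3, 4}:
n :  0  1  2  3  4  5  6  7  8  9 10 11 12 13 14 15 16 17 18
G :  0  1  2  3  4  0  1  2  3  4  0  1  2  3  4  0  1  2  3
G_A(18) = 3.
Pile B, S = {3, 5, 8, 9}:
n :  0  1  2  3  4  5  6  7  8  9 10 11 12 13 14 15 16 17 18 19 20 21 22
G :  0  0  0  1  1  1  2  2  2  3  3  3  0  0  0  1  1  1  2  2  2  3  3
G_B(22) = 3.
Combined Grundy value = 3 ⊕ 3 = 0.

0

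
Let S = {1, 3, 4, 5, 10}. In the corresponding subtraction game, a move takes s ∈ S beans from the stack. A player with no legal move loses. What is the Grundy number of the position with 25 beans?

n :  0  1  2  3  4  5  6  7  8  9 10 11 12 13 14 15 16 17 18 19 20 21 22 23 24 25
G :  0  1  0  1  2  3  2  3  0  1  4  5  2  3  0  1  0  1  2  3  2  3  0  1  4  5

5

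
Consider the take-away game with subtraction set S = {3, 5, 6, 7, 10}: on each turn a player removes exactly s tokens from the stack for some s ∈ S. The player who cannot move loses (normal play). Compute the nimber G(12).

n :  0  1  2  3  4  5  6  7  8  9 10 11 12
G :  0  0  0  1  1  1  2  2  2  3  3  3  4

4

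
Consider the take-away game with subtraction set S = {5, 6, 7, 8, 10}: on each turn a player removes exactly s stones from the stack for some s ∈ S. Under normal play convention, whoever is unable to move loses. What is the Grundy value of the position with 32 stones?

0

G(0) = 0
G(1) = mex{} = 0
G(2) = mex{} = 0
G(3) = mex{} = 0
G(4) = mex{} = 0
G(5) = mex{0} = 1
G(6) = mex{0,0} = 1
G(7) = mex{0,0,0} = 1
G(8) = mex{0,0,0,0} = 1
G(9) = mex{0,0,0,0} = 1
G(10) = mex{1,0,0,0,0} = 2
G(11) = mex{1,1,0,0,0} = 2
G(12) = mex{1,1,1,0,0} = 2
G(13) = mex{1,1,1,1,0} = 2
G(14) = mex{1,1,1,1,0} = 2
G(15) = mex{2,1,1,1,1} = 0
G(16) = mex{2,2,1,1,1} = 0
G(17) = mex{2,2,2,1,1} = 0
G(18) = mex{2,2,2,2,1} = 0
G(19) = mex{2,2,2,2,1} = 0
G(20) = mex{0,2,2,2,2} = 1
G(21) = mex{0,0,2,2,2} = 1
G(22) = mex{0,0,0,2,2} = 1
G(23) = mex{0,0,0,0,2} = 1
G(24) = mex{0,0,0,0,2} = 1
G(25) = mex{1,0,0,0,0} = 2
G(26) = mex{1,1,0,0,0} = 2
G(27) = mex{1,1,1,0,0} = 2
G(28) = mex{1,1,1,1,0} = 2
G(29) = mex{1,1,1,1,0} = 2
G(30) = mex{2,1,1,1,1} = 0
G(31) = mex{2,2,1,1,1} = 0
G(32) = mex{2,2,2,1,1} = 0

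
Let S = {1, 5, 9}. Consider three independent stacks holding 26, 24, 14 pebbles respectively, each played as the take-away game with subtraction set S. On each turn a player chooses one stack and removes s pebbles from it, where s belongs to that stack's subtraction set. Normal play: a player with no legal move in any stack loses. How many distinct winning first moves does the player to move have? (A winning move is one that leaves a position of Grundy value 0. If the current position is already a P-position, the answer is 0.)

0

All stacks use S = {1, 5, 9}:
n :  0  1  2  3  4  5  6  7  8  9 10 11 12 13 14 15 16 17 18 19 20 21 22 23 24 25 26
G :  0  1  0  1  0  1  0  1  0  1  0  1  0  1  0  1  0  1  0  1  0  1  0  1  0  1  0
Stack A: G(26) = 0.
Stack B: G(24) = 0.
Stack C: G(14) = 0.
Combined Grundy value = 0 ⊕ 0 ⊕ 0 = 0.
A winning move leaves total XOR = 0, i.e. changes one component's Grundy value g to g ⊕ X where X is the current total.
Stack A: target g' = 0⊕0 = 0, but every legal move changes the Grundy value (mex property), so 0 moves.
Stack B: target g' = 0⊕0 = 0, but every legal move changes the Grundy value (mex property), so 0 moves.
Stack C: target g' = 0⊕0 = 0, but every legal move changes the Grundy value (mex property), so 0 moves.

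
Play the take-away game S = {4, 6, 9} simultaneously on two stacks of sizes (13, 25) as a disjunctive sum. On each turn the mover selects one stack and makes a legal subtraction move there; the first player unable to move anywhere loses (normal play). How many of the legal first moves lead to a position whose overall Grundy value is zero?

1

All stacks use S = {4, 6, 9}:
G(0) = 0
G(1) = mex{} = 0
G(2) = mex{} = 0
G(3) = mex{} = 0
G(4) = mex{0} = 1
G(5) = mex{0} = 1
G(6) = mex{0,0} = 1
G(7) = mex{0,0} = 1
G(8) = mex{1,0} = 2
G(9) = mex{1,0,0} = 2
G(10) = mex{1,1,0} = 2
G(11) = mex{1,1,0} = 2
G(12) = mex{2,1,0} = 3
G(13) = mex{2,1,1} = 0
G(14) = mex{2,2,1} = 0
G(15) = mex{2,2,1} = 0
G(16) = mex{3,2,1} = 0
G(17) = mex{0,2,2} = 1
G(18) = mex{0,3,2} = 1
G(19) = mex{0,0,2} = 1
G(20) = mex{0,0,2} = 1
G(21) = mex{1,0,3} = 2
G(22) = mex{1,0,0} = 2
G(23) = mex{1,1,0} = 2
G(24) = mex{1,1,0} = 2
G(25) = mex{2,1,0} = 3
Stack A: G(13) = 0.
Stack B: G(25) = 3.
Combined Grundy value = 0 ⊕ 3 = 3.
A winning move leaves total XOR = 0, i.e. changes one component's Grundy value g to g ⊕ X where X is the current total.
Stack A: need g' = 0⊕3 = 3. Options: 13−4→G=2, 13−6→G=1, 13−9→G=1. Hits: 0.
Stack B: need g' = 3⊕3 = 0. Options: 25−4→G=2, 25−6→G=1, 25−9→G=0. Hits: 1.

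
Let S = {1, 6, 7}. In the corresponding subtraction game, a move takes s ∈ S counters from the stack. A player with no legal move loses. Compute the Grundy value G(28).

0

n :  0  1  2  3  4  5  6  7  8  9 10 11 12 13 14 15 16 17 18 19 20 21 22 23 24 25 26 27 28
G :  0  1  0  1  0  1  2  3  2  3  2  3  0  1  0  1  0  1  2  3  2  3  2  3  0  1  0  1  0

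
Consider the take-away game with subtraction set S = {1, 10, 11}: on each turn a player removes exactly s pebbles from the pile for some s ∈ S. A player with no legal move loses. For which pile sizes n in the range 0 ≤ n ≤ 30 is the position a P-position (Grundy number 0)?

G(0) = 0
G(1) = mex{0} = 1
G(2) = mex{1} = 0
G(3) = mex{0} = 1
G(4) = mex{1} = 0
G(5) = mex{0} = 1
G(6) = mex{1} = 0
G(7) = mex{0} = 1
G(8) = mex{1} = 0
G(9) = mex{0} = 1
G(10) = mex{1,0} = 2
G(11) = mex{2,1,0} = 3
G(12) = mex{3,0,1} = 2
G(13) = mex{2,1,0} = 3
G(14) = mex{3,0,1} = 2
G(15) = mex{2,1,0} = 3
G(16) = mex{3,0,1} = 2
G(17) = mex{2,1,0} = 3
G(18) = mex{3,0,1} = 2
G(19) = mex{2,1,0} = 3
G(20) = mex{3,2,1} = 0
G(21) = mex{0,3,2} = 1
G(22) = mex{1,2,3} = 0
G(23) = mex{0,3,2} = 1
G(24) = mex{1,2,3} = 0
G(25) = mex{0,3,2} = 1
G(26) = mex{1,2,3} = 0
G(27) = mex{0,3,2} = 1
G(28) = mex{1,2,3} = 0
G(29) = mex{0,3,2} = 1
G(30) = mex{1,0,3} = 2
P-positions are exactly the n with G(n) = 0.

0, 2, 4, 6, 8, 20, 22, 24, 26, 28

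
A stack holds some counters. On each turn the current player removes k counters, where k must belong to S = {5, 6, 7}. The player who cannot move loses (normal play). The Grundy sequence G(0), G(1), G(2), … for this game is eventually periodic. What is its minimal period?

12

n :  0  1  2  3  4  5  6  7  8  9 10 11 12 13 14 15 16 17 18 19 20 21 22 23 24 25
G :  0  0  0  0  0  1  1  1  1  1  2  2  0  0  0  0  0  1  1  1  1  1  2  2  0  0
G(n+12) = G(n) holds for n = 0,…,6 (a full window of length max(S) = 7), so the sequence is purely periodic with period 12.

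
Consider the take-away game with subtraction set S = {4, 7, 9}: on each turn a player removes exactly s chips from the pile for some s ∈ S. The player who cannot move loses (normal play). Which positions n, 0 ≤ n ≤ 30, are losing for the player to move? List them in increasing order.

0, 1, 2, 3, 13, 14, 15, 16, 26, 27, 28, 29

n :  0  1  2  3  4  5  6  7  8  9 10 11 12 13 14 15 16 17 18 19 20 21 22 23 24 25 26 27 28 29 30
G :  0  0  0  0  1  1  1  1  2  2  2  2  3  0  0  0  0  1  1  1  1  2  2  2  2  3  0  0  0  0  1
P-positions are exactly the n with G(n) = 0.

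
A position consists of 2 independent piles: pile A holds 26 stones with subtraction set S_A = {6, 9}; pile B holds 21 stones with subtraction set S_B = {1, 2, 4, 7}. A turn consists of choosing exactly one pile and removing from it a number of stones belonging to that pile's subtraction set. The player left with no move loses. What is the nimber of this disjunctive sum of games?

1

Pile A, S = {6, 9}:
n :  0  1  2  3  4  5  6  7  8  9 10 11 12 13 14 15 16 17 18 19 20 21 22 23 24 25 26
G :  0  0  0  0  0  0  1  1  1  1  1  1  2  2  2  0  0  0  0  0  0  1  1  1  1  1  1
G_A(26) = 1.
Pile B, S = {1, 2, 4, 7}:
G(0) = 0
G(1) = mex{0} = 1
G(2) = mex{1,0} = 2
G(3) = mex{2,1} = 0
G(4) = mex{0,2,0} = 1
G(5) = mex{1,0,1} = 2
G(6) = mex{2,1,2} = 0
G(7) = mex{0,2,0,0} = 1
G(8) = mex{1,0,1,1} = 2
G(9) = mex{2,1,2,2} = 0
G(10) = mex{0,2,0,0} = 1
G(11) = mex{1,0,1,1} = 2
G(12) = mex{2,1,2,2} = 0
G(13) = mex{0,2,0,0} = 1
G(14) = mex{1,0,1,1} = 2
G(15) = mex{2,1,2,2} = 0
G(16) = mex{0,2,0,0} = 1
G(17) = mex{1,0,1,1} = 2
G(18) = mex{2,1,2,2} = 0
G(19) = mex{0,2,0,0} = 1
G(20) = mex{1,0,1,1} = 2
G(21) = mex{2,1,2,2} = 0
G_B(21) = 0.
Combined Grundy value = 1 ⊕ 0 = 1.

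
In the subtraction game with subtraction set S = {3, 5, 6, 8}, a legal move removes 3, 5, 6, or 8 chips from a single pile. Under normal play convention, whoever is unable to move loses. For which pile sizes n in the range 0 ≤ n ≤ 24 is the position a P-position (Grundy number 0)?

0, 1, 2, 11, 12, 13, 22, 23, 24

n :  0  1  2  3  4  5  6  7  8  9 10 11 12 13 14 15 16 17 18 19 20 21 22 23 24
G :  0  0  0  1  1  1  2  2  2  3  3  0  0  0  1  1  1  2  2  2  3  3  0  0  0
P-positions are exactly the n with G(n) = 0.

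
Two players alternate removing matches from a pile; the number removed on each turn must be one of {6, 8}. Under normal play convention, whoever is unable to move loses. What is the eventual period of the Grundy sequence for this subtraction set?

14

G(0) = 0
G(1) = mex{} = 0
G(2) = mex{} = 0
G(3) = mex{} = 0
G(4) = mex{} = 0
G(5) = mex{} = 0
G(6) = mex{0} = 1
G(7) = mex{0} = 1
G(8) = mex{0,0} = 1
G(9) = mex{0,0} = 1
G(10) = mex{0,0} = 1
G(11) = mex{0,0} = 1
G(12) = mex{1,0} = 2
G(13) = mex{1,0} = 2
G(14) = mex{1,1} = 0
G(15) = mex{1,1} = 0
G(16) = mex{1,1} = 0
G(17) = mex{1,1} = 0
G(18) = mex{2,1} = 0
G(19) = mex{2,1} = 0
G(20) = mex{0,2} = 1
G(21) = mex{0,2} = 1
G(22) = mex{0,0} = 1
G(23) = mex{0,0} = 1
G(24) = mex{0,0} = 1
G(25) = mex{0,0} = 1
G(26) = mex{1,0} = 2
G(27) = mex{1,0} = 2
G(28) = mex{1,1} = 0
G(29) = mex{1,1} = 0
G(n+14) = G(n) holds for n = 0,…,7 (a full window of length max(S) = 8), so the sequence is purely periodic with period 14.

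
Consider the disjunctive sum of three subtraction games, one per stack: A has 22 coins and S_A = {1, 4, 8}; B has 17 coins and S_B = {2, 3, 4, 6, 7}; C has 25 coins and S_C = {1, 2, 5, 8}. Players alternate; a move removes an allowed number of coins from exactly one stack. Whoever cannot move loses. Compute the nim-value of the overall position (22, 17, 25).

Stack A, S = {1, 4, 8}:
G(0) = 0
G(1) = mex{0} = 1
G(2) = mex{1} = 0
G(3) = mex{0} = 1
G(4) = mex{1,0} = 2
G(5) = mex{2,1} = 0
G(6) = mex{0,0} = 1
G(7) = mex{1,1} = 0
G(8) = mex{0,2,0} = 1
G(9) = mex{1,0,1} = 2
G(10) = mex{2,1,0} = 3
G(11) = mex{3,0,1} = 2
G(12) = mex{2,1,2} = 0
G(13) = mex{0,2,0} = 1
G(14) = mex{1,3,1} = 0
G(15) = mex{0,2,0} = 1
G(16) = mex{1,0,1} = 2
G(17) = mex{2,1,2} = 0
G(18) = mex{0,0,3} = 1
G(19) = mex{1,1,2} = 0
G(20) = mex{0,2,0} = 1
G(21) = mex{1,0,1} = 2
G(22) = mex{2,1,0} = 3
G_A(22) = 3.
Stack B, S = {2, 3, 4, 6, 7}:
G(0) = 0
G(1) = mex{} = 0
G(2) = mex{0} = 1
G(3) = mex{0,0} = 1
G(4) = mex{1,0,0} = 2
G(5) = mex{1,1,0} = 2
G(6) = mex{2,1,1,0} = 3
G(7) = mex{2,2,1,0,0} = 3
G(8) = mex{3,2,2,1,0} = 4
G(9) = mex{3,3,2,1,1} = 0
G(10) = mex{4,3,3,2,1} = 0
G(11) = mex{0,4,3,2,2} = 1
G(12) = mex{0,0,4,3,2} = 1
G(13) = mex{1,0,0,3,3} = 2
G(14) = mex{1,1,0,4,3} = 2
G(15) = mex{2,1,1,0,4} = 3
G(16) = mex{2,2,1,0,0} = 3
G(17) = mex{3,2,2,1,0} = 4
G_B(17) = 4.
Stack C, S = {1, 2, 5, 8}:
n :  0  1  2  3  4  5  6  7  8  9 10 11 12 13 14 15 16 17 18 19 20 21 22 23 24 25
G :  0  1  2  0  1  2  0  1  2  0  1  2  0  1  2  0  1  2  0  1  2  0  1  2  0  1
G_C(25) = 1.
Combined Grundy value = 3 ⊕ 4 ⊕ 1 = 6.

6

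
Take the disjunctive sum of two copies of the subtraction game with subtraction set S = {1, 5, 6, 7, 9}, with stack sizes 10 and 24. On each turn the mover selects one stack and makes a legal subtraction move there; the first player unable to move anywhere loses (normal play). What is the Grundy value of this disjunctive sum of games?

All stacks use S = {1, 5, 6, 7, 9}:
n :  0  1  2  3  4  5  6  7  8  9 10 11 12 13 14 15 16 17 18 19 20 21 22 23 24
G :  0  1  0  1  0  1  2  3  2  3  2  3  0  1  0  1  0  1  2  3  2  3  2  3  0
Stack A: G(10) = 2.
Stack B: G(24) = 0.
Combined Grundy value = 2 ⊕ 0 = 2.

2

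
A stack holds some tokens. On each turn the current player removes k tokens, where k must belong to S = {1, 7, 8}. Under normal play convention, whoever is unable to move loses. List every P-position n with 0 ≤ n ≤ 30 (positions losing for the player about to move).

0, 2, 4, 6, 15, 17, 19, 21, 30

n :  0  1  2  3  4  5  6  7  8  9 10 11 12 13 14 15 16 17 18 19 20 21 22 23 24 25 26 27 28 29 30
G :  0  1  0  1  0  1  0  1  2  3  2  3  2  3  2  0  1  0  1  0  1  0  1  2  3  2  3  2  3  2  0
P-positions are exactly the n with G(n) = 0.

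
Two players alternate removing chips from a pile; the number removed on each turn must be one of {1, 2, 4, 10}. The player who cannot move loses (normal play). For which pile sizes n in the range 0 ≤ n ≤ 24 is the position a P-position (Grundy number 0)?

0, 3, 6, 9, 12, 15, 18, 21, 24

G(0) = 0
G(1) = mex{0} = 1
G(2) = mex{1,0} = 2
G(3) = mex{2,1} = 0
G(4) = mex{0,2,0} = 1
G(5) = mex{1,0,1} = 2
G(6) = mex{2,1,2} = 0
G(7) = mex{0,2,0} = 1
G(8) = mex{1,0,1} = 2
G(9) = mex{2,1,2} = 0
G(10) = mex{0,2,0,0} = 1
G(11) = mex{1,0,1,1} = 2
G(12) = mex{2,1,2,2} = 0
G(13) = mex{0,2,0,0} = 1
G(14) = mex{1,0,1,1} = 2
G(15) = mex{2,1,2,2} = 0
G(16) = mex{0,2,0,0} = 1
G(17) = mex{1,0,1,1} = 2
G(18) = mex{2,1,2,2} = 0
G(19) = mex{0,2,0,0} = 1
G(20) = mex{1,0,1,1} = 2
G(21) = mex{2,1,2,2} = 0
G(22) = mex{0,2,0,0} = 1
G(23) = mex{1,0,1,1} = 2
G(24) = mex{2,1,2,2} = 0
P-positions are exactly the n with G(n) = 0.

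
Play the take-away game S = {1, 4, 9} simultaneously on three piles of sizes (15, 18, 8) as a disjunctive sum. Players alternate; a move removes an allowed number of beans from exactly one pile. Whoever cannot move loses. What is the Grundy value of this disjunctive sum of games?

0

All piles use S = {1, 4, 9}:
G(0) = 0
G(1) = mex{0} = 1
G(2) = mex{1} = 0
G(3) = mex{0} = 1
G(4) = mex{1,0} = 2
G(5) = mex{2,1} = 0
G(6) = mex{0,0} = 1
G(7) = mex{1,1} = 0
G(8) = mex{0,2} = 1
G(9) = mex{1,0,0} = 2
G(10) = mex{2,1,1} = 0
G(11) = mex{0,0,0} = 1
G(12) = mex{1,1,1} = 0
G(13) = mex{0,2,2} = 1
G(14) = mex{1,0,0} = 2
G(15) = mex{2,1,1} = 0
G(16) = mex{0,0,0} = 1
G(17) = mex{1,1,1} = 0
G(18) = mex{0,2,2} = 1
Pile A: G(15) = 0.
Pile B: G(18) = 1.
Pile C: G(8) = 1.
Combined Grundy value = 0 ⊕ 1 ⊕ 1 = 0.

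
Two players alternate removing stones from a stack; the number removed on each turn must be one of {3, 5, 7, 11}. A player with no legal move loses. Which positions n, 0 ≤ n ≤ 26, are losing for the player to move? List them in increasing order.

G(0) = 0
G(1) = mex{} = 0
G(2) = mex{} = 0
G(3) = mex{0} = 1
G(4) = mex{0} = 1
G(5) = mex{0,0} = 1
G(6) = mex{1,0} = 2
G(7) = mex{1,0,0} = 2
G(8) = mex{1,1,0} = 2
G(9) = mex{2,1,0} = 3
G(10) = mex{2,1,1} = 0
G(11) = mex{2,2,1,0} = 3
G(12) = mex{3,2,1,0} = 4
G(13) = mex{0,2,2,0} = 1
G(14) = mex{3,3,2,1} = 0
G(15) = mex{4,0,2,1} = 3
G(16) = mex{1,3,3,1} = 0
G(17) = mex{0,4,0,2} = 1
G(18) = mex{3,1,3,2} = 0
G(19) = mex{0,0,4,2} = 1
G(20) = mex{1,3,1,3} = 0
G(21) = mex{0,0,0,0} = 1
G(22) = mex{1,1,3,3} = 0
G(23) = mex{0,0,0,4} = 1
G(24) = mex{1,1,1,1} = 0
G(25) = mex{0,0,0,0} = 1
G(26) = mex{1,1,1,3} = 0
P-positions are exactly the n with G(n) = 0.

0, 1, 2, 10, 14, 16, 18, 20, 22, 24, 26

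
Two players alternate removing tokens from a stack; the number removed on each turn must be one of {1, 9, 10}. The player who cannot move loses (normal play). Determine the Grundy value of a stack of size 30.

3

n :  0  1  2  3  4  5  6  7  8  9 10 11 12 13 14 15 16 17 18 19 20 21 22 23 24 25 26 27 28 29 30
G :  0  1  0  1  0  1  0  1  0  1  2  3  2  3  2  3  2  3  2  0  1  0  1  0  1  0  1  0  1  2  3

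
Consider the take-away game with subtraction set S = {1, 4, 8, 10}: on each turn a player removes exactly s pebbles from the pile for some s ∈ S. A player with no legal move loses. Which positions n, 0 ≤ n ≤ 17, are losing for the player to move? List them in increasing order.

G(0) = 0
G(1) = mex{0} = 1
G(2) = mex{1} = 0
G(3) = mex{0} = 1
G(4) = mex{1,0} = 2
G(5) = mex{2,1} = 0
G(6) = mex{0,0} = 1
G(7) = mex{1,1} = 0
G(8) = mex{0,2,0} = 1
G(9) = mex{1,0,1} = 2
G(10) = mex{2,1,0,0} = 3
G(11) = mex{3,0,1,1} = 2
G(12) = mex{2,1,2,0} = 3
G(13) = mex{3,2,0,1} = 4
G(14) = mex{4,3,1,2} = 0
G(15) = mex{0,2,0,0} = 1
G(16) = mex{1,3,1,1} = 0
G(17) = mex{0,4,2,0} = 1
P-positions are exactly the n with G(n) = 0.

0, 2, 5, 7, 14, 16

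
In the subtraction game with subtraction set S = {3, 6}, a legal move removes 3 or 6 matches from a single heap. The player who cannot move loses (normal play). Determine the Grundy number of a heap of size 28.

0

n :  0  1  2  3  4  5  6  7  8  9 10 11 12 13 14 15 16 17 18 19 20 21 22 23 24 25 26 27 28
G :  0  0  0  1  1  1  2  2  2  0  0  0  1  1  1  2  2  2  0  0  0  1  1  1  2  2  2  0  0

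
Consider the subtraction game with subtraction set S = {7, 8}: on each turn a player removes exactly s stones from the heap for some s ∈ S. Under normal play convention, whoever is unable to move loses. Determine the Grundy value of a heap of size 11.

1

G(0) = 0
G(1) = mex{} = 0
G(2) = mex{} = 0
G(3) = mex{} = 0
G(4) = mex{} = 0
G(5) = mex{} = 0
G(6) = mex{} = 0
G(7) = mex{0} = 1
G(8) = mex{0,0} = 1
G(9) = mex{0,0} = 1
G(10) = mex{0,0} = 1
G(11) = mex{0,0} = 1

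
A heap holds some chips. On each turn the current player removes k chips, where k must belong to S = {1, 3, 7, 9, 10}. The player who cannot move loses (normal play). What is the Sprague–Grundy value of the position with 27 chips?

n :  0  1  2  3  4  5  6  7  8  9 10 11 12 13 14 15 16 17 18 19 20 21 22 23 24 25 26 27
G :  0  1  0  1  0  1  0  1  0  1  2  3  2  3  2  3  2  3  2  0  1  0  1  0  1  0  1  0

0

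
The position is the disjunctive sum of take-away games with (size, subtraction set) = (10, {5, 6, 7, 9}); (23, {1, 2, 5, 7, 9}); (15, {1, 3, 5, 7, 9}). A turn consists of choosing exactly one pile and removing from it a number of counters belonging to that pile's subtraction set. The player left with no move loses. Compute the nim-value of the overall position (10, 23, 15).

Pile A, S = {5, 6, 7, 9}:
n :  0  1  2  3  4  5  6  7  8  9 10
G :  0  0  0  0  0  1  1  1  1  1  2
G_A(10) = 2.
Pile B, S = {1, 2, 5, 7, 9}:
G(0) = 0
G(1) = mex{0} = 1
G(2) = mex{1,0} = 2
G(3) = mex{2,1} = 0
G(4) = mex{0,2} = 1
G(5) = mex{1,0,0} = 2
G(6) = mex{2,1,1} = 0
G(7) = mex{0,2,2,0} = 1
G(8) = mex{1,0,0,1} = 2
G(9) = mex{2,1,1,2,0} = 3
G(10) = mex{3,2,2,0,1} = 4
G(11) = mex{4,3,0,1,2} = 5
G(12) = mex{5,4,1,2,0} = 3
G(13) = mex{3,5,2,0,1} = 4
G(14) = mex{4,3,3,1,2} = 0
G(15) = mex{0,4,4,2,0} = 1
G(16) = mex{1,0,5,3,1} = 2
G(17) = mex{2,1,3,4,2} = 0
G(18) = mex{0,2,4,5,3} = 1
G(19) = mex{1,0,0,3,4} = 2
G(20) = mex{2,1,1,4,5} = 0
G(21) = mex{0,2,2,0,3} = 1
G(22) = mex{1,0,0,1,4} = 2
G(23) = mex{2,1,1,2,0} = 3
G_B(23) = 3.
Pile C, S = {1, 3, 5, 7, 9}:
G(0) = 0
G(1) = mex{0} = 1
G(2) = mex{1} = 0
G(3) = mex{0,0} = 1
G(4) = mex{1,1} = 0
G(5) = mex{0,0,0} = 1
G(6) = mex{1,1,1} = 0
G(7) = mex{0,0,0,0} = 1
G(8) = mex{1,1,1,1} = 0
G(9) = mex{0,0,0,0,0} = 1
G(10) = mex{1,1,1,1,1} = 0
G(11) = mex{0,0,0,0,0} = 1
G(12) = mex{1,1,1,1,1} = 0
G(13) = mex{0,0,0,0,0} = 1
G(14) = mex{1,1,1,1,1} = 0
G(15) = mex{0,0,0,0,0} = 1
G_C(15) = 1.
Combined Grundy value = 2 ⊕ 3 ⊕ 1 = 0.

0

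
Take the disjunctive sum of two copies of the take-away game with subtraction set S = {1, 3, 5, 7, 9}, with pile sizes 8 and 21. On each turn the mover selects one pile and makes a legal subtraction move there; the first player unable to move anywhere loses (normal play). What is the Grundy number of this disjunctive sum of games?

All piles use S = {1, 3, 5, 7, 9}:
G(0) = 0
G(1) = mex{0} = 1
G(2) = mex{1} = 0
G(3) = mex{0,0} = 1
G(4) = mex{1,1} = 0
G(5) = mex{0,0,0} = 1
G(6) = mex{1,1,1} = 0
G(7) = mex{0,0,0,0} = 1
G(8) = mex{1,1,1,1} = 0
G(9) = mex{0,0,0,0,0} = 1
G(10) = mex{1,1,1,1,1} = 0
G(11) = mex{0,0,0,0,0} = 1
G(12) = mex{1,1,1,1,1} = 0
G(13) = mex{0,0,0,0,0} = 1
G(14) = mex{1,1,1,1,1} = 0
G(15) = mex{0,0,0,0,0} = 1
G(16) = mex{1,1,1,1,1} = 0
G(17) = mex{0,0,0,0,0} = 1
G(18) = mex{1,1,1,1,1} = 0
G(19) = mex{0,0,0,0,0} = 1
G(20) = mex{1,1,1,1,1} = 0
G(21) = mex{0,0,0,0,0} = 1
Pile A: G(8) = 0.
Pile B: G(21) = 1.
Combined Grundy value = 0 ⊕ 1 = 1.

1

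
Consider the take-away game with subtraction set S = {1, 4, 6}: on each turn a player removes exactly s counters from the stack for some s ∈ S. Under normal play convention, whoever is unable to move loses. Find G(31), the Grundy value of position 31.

G(0) = 0
G(1) = mex{0} = 1
G(2) = mex{1} = 0
G(3) = mex{0} = 1
G(4) = mex{1,0} = 2
G(5) = mex{2,1} = 0
G(6) = mex{0,0,0} = 1
G(7) = mex{1,1,1} = 0
G(8) = mex{0,2,0} = 1
G(9) = mex{1,0,1} = 2
G(10) = mex{2,1,2} = 0
G(11) = mex{0,0,0} = 1
G(12) = mex{1,1,1} = 0
G(13) = mex{0,2,0} = 1
G(14) = mex{1,0,1} = 2
G(15) = mex{2,1,2} = 0
G(16) = mex{0,0,0} = 1
G(17) = mex{1,1,1} = 0
G(18) = mex{0,2,0} = 1
G(19) = mex{1,0,1} = 2
G(20) = mex{2,1,2} = 0
G(21) = mex{0,0,0} = 1
G(22) = mex{1,1,1} = 0
G(23) = mex{0,2,0} = 1
G(24) = mex{1,0,1} = 2
G(25) = mex{2,1,2} = 0
G(26) = mex{0,0,0} = 1
G(27) = mex{1,1,1} = 0
G(28) = mex{0,2,0} = 1
G(29) = mex{1,0,1} = 2
G(30) = mex{2,1,2} = 0
G(31) = mex{0,0,0} = 1

1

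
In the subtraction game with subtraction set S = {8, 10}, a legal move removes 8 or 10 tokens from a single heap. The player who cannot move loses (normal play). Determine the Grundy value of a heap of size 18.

G(0) = 0
G(1) = mex{} = 0
G(2) = mex{} = 0
G(3) = mex{} = 0
G(4) = mex{} = 0
G(5) = mex{} = 0
G(6) = mex{} = 0
G(7) = mex{} = 0
G(8) = mex{0} = 1
G(9) = mex{0} = 1
G(10) = mex{0,0} = 1
G(11) = mex{0,0} = 1
G(12) = mex{0,0} = 1
G(13) = mex{0,0} = 1
G(14) = mex{0,0} = 1
G(15) = mex{0,0} = 1
G(16) = mex{1,0} = 2
G(17) = mex{1,0} = 2
G(18) = mex{1,1} = 0

0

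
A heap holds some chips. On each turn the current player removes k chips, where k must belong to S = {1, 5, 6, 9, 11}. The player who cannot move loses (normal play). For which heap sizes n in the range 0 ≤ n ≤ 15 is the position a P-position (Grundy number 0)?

0, 2, 4, 12, 14

n :  0  1  2  3  4  5  6  7  8  9 10 11 12 13 14 15
G :  0  1  0  1  0  1  2  3  2  3  2  3  0  1  0  1
P-positions are exactly the n with G(n) = 0.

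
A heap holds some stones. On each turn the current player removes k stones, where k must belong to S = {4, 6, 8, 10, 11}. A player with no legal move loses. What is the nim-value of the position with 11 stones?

G(0) = 0
G(1) = mex{} = 0
G(2) = mex{} = 0
G(3) = mex{} = 0
G(4) = mex{0} = 1
G(5) = mex{0} = 1
G(6) = mex{0,0} = 1
G(7) = mex{0,0} = 1
G(8) = mex{1,0,0} = 2
G(9) = mex{1,0,0} = 2
G(10) = mex{1,1,0,0} = 2
G(11) = mex{1,1,0,0,0} = 2

2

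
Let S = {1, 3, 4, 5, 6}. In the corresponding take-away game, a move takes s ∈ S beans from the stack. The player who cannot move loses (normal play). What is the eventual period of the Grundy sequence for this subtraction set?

9

n :  0  1  2  3  4  5  6  7  8  9 10 11 12 13 14 15 16 17 18 19
G :  0  1  0  1  2  3  2  3  4  0  1  0  1  2  3  2  3  4  0  1
G(n+9) = G(n) holds for n = 0,…,5 (a full window of length max(S) = 6), so the sequence is purely periodic with period 9.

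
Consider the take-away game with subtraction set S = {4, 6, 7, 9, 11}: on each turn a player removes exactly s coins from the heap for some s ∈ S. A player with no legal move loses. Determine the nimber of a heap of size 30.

G(0) = 0
G(1) = mex{} = 0
G(2) = mex{} = 0
G(3) = mex{} = 0
G(4) = mex{0} = 1
G(5) = mex{0} = 1
G(6) = mex{0,0} = 1
G(7) = mex{0,0,0} = 1
G(8) = mex{1,0,0} = 2
G(9) = mex{1,0,0,0} = 2
G(10) = mex{1,1,0,0} = 2
G(11) = mex{1,1,1,0,0} = 2
G(12) = mex{2,1,1,0,0} = 3
G(13) = mex{2,1,1,1,0} = 3
G(14) = mex{2,2,1,1,0} = 3
G(15) = mex{2,2,2,1,1} = 0
G(16) = mex{3,2,2,1,1} = 0
G(17) = mex{3,2,2,2,1} = 0
G(18) = mex{3,3,2,2,1} = 0
G(19) = mex{0,3,3,2,2} = 1
G(20) = mex{0,3,3,2,2} = 1
G(21) = mex{0,0,3,3,2} = 1
G(22) = mex{0,0,0,3,2} = 1
G(23) = mex{1,0,0,3,3} = 2
G(24) = mex{1,0,0,0,3} = 2
G(25) = mex{1,1,0,0,3} = 2
G(26) = mex{1,1,1,0,0} = 2
G(27) = mex{2,1,1,0,0} = 3
G(28) = mex{2,1,1,1,0} = 3
G(29) = mex{2,2,1,1,0} = 3
G(30) = mex{2,2,2,1,1} = 0

0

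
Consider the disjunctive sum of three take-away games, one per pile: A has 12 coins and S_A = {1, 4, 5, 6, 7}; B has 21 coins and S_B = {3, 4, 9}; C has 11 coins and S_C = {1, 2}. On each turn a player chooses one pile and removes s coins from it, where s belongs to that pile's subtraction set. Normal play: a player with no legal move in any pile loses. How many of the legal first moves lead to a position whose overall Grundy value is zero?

3

Pile A, S = {1, 4, 5, 6, 7}:
n :  0  1  2  3  4  5  6  7  8  9 10 11 12
G :  0  1  0  1  2  3  2  3  4  5  0  1  0
G_A(12) = 0.
Pile B, S = {3, 4, 9}:
n :  0  1  2  3  4  5  6  7  8  9 10 11 12 13 14 15 16 17 18 19 20 21
G :  0  0  0  1  1  1  2  0  0  3  1  1  2  0  0  0  1  1  1  2  0  0
G_B(21) = 0.
Pile C, S = {1, 2}:
G(0) = 0
G(1) = mex{0} = 1
G(2) = mex{1,0} = 2
G(3) = mex{2,1} = 0
G(4) = mex{0,2} = 1
G(5) = mex{1,0} = 2
G(6) = mex{2,1} = 0
G(7) = mex{0,2} = 1
G(8) = mex{1,0} = 2
G(9) = mex{2,1} = 0
G(10) = mex{0,2} = 1
G(11) = mex{1,0} = 2
G_C(11) = 2.
Combined Grundy value = 0 ⊕ 0 ⊕ 2 = 2.
A winning move leaves total XOR = 0, i.e. changes one component's Grundy value g to g ⊕ X where X is the current total.
Pile A: need g' = 0⊕2 = 2. Options: 12−1→G=1, 12−4→G=4, 12−5→G=3, 12−6→G=2, 12−7→G=3. Hits: 1.
Pile B: need g' = 0⊕2 = 2. Options: 21−3→G=1, 21−4→G=1, 21−9→G=2. Hits: 1.
Pile C: need g' = 2⊕2 = 0. Options: 11−1→G=1, 11−2→G=0. Hits: 1.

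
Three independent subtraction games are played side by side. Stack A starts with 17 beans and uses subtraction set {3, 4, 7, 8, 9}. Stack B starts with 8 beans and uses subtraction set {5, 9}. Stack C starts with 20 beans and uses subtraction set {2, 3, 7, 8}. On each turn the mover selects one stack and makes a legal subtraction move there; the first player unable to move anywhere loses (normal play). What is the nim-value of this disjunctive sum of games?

Stack A, S = {3, 4, 7, 8, 9}:
n :  0  1  2  3  4  5  6  7  8  9 10 11 12 13 14 15 16 17
G :  0  0  0  1  1  1  2  2  2  3  3  3  0  0  0  1  1  1
G_A(17) = 1.
Stack B, S = {5, 9}:
n : 0 1 2 3 4 5 6 7 8
G : 0 0 0 0 0 1 1 1 1
G_B(8) = 1.
Stack C, S = {2, 3, 7, 8}:
n :  0  1  2  3  4  5  6  7  8  9 10 11 12 13 14 15 16 17 18 19 20
G :  0  0  1  1  2  0  0  1  1  2  0  0  1  1  2  0  0  1  1  2  0
G_C(20) = 0.
Combined Grundy value = 1 ⊕ 1 ⊕ 0 = 0.

0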